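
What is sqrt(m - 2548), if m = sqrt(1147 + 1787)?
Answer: sqrt(-2548 + 3*sqrt(326)) ≈ 49.938*I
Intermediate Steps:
m = 3*sqrt(326) (m = sqrt(2934) = 3*sqrt(326) ≈ 54.166)
sqrt(m - 2548) = sqrt(3*sqrt(326) - 2548) = sqrt(-2548 + 3*sqrt(326))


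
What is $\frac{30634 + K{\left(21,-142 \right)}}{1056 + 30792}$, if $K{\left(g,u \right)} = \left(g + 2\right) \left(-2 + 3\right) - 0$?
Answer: $\frac{10219}{10616} \approx 0.9626$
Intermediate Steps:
$K{\left(g,u \right)} = 2 + g$ ($K{\left(g,u \right)} = \left(2 + g\right) 1 + 0 = \left(2 + g\right) + 0 = 2 + g$)
$\frac{30634 + K{\left(21,-142 \right)}}{1056 + 30792} = \frac{30634 + \left(2 + 21\right)}{1056 + 30792} = \frac{30634 + 23}{31848} = 30657 \cdot \frac{1}{31848} = \frac{10219}{10616}$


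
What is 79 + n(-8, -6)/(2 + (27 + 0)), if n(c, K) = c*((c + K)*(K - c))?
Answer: 2515/29 ≈ 86.724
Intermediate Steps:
n(c, K) = c*(K + c)*(K - c) (n(c, K) = c*((K + c)*(K - c)) = c*(K + c)*(K - c))
79 + n(-8, -6)/(2 + (27 + 0)) = 79 + (-8*((-6)² - 1*(-8)²))/(2 + (27 + 0)) = 79 + (-8*(36 - 1*64))/(2 + 27) = 79 + (-8*(36 - 64))/29 = 79 + (-8*(-28))/29 = 79 + (1/29)*224 = 79 + 224/29 = 2515/29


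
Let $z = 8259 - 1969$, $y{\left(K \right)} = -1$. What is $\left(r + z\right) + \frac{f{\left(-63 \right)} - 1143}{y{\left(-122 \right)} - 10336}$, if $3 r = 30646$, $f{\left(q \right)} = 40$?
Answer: $\frac{511850201}{31011} \approx 16505.0$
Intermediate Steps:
$r = \frac{30646}{3}$ ($r = \frac{1}{3} \cdot 30646 = \frac{30646}{3} \approx 10215.0$)
$z = 6290$
$\left(r + z\right) + \frac{f{\left(-63 \right)} - 1143}{y{\left(-122 \right)} - 10336} = \left(\frac{30646}{3} + 6290\right) + \frac{40 - 1143}{-1 - 10336} = \frac{49516}{3} + \frac{40 + \left(-6334 + 5191\right)}{-10337} = \frac{49516}{3} + \left(40 - 1143\right) \left(- \frac{1}{10337}\right) = \frac{49516}{3} - - \frac{1103}{10337} = \frac{49516}{3} + \frac{1103}{10337} = \frac{511850201}{31011}$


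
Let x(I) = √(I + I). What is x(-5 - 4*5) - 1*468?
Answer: -468 + 5*I*√2 ≈ -468.0 + 7.0711*I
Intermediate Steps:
x(I) = √2*√I (x(I) = √(2*I) = √2*√I)
x(-5 - 4*5) - 1*468 = √2*√(-5 - 4*5) - 1*468 = √2*√(-5 - 20) - 468 = √2*√(-25) - 468 = √2*(5*I) - 468 = 5*I*√2 - 468 = -468 + 5*I*√2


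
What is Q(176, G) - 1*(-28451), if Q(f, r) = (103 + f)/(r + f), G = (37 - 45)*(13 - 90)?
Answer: 2503719/88 ≈ 28451.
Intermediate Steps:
G = 616 (G = -8*(-77) = 616)
Q(f, r) = (103 + f)/(f + r)
Q(176, G) - 1*(-28451) = (103 + 176)/(176 + 616) - 1*(-28451) = 279/792 + 28451 = (1/792)*279 + 28451 = 31/88 + 28451 = 2503719/88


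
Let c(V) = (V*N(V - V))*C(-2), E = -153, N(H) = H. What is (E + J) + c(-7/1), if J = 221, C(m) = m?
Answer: 68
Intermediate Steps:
c(V) = 0 (c(V) = (V*(V - V))*(-2) = (V*0)*(-2) = 0*(-2) = 0)
(E + J) + c(-7/1) = (-153 + 221) + 0 = 68 + 0 = 68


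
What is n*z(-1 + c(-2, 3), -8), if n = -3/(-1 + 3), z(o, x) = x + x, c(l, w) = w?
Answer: 24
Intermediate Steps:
z(o, x) = 2*x
n = -3/2 ≈ -1.5000
n*z(-1 + c(-2, 3), -8) = -3*(-8) = -3/2*(-16) = 24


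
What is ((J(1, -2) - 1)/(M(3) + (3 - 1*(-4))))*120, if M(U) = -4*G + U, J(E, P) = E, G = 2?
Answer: 0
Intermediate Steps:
M(U) = -8 + U (M(U) = -4*2 + U = -8 + U)
((J(1, -2) - 1)/(M(3) + (3 - 1*(-4))))*120 = ((1 - 1)/((-8 + 3) + (3 - 1*(-4))))*120 = (0/(-5 + (3 + 4)))*120 = (0/(-5 + 7))*120 = (0/2)*120 = (0*(1/2))*120 = 0*120 = 0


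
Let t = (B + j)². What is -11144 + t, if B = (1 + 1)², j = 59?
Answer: -7175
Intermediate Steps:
B = 4 (B = 2² = 4)
t = 3969 (t = (4 + 59)² = 63² = 3969)
-11144 + t = -11144 + 3969 = -7175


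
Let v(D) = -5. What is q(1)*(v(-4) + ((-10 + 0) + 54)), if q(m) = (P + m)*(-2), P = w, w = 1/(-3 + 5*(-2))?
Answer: -72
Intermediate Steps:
w = -1/13 (w = 1/(-3 - 10) = 1/(-13) = -1/13 ≈ -0.076923)
P = -1/13 ≈ -0.076923
q(m) = 2/13 - 2*m (q(m) = (-1/13 + m)*(-2) = 2/13 - 2*m)
q(1)*(v(-4) + ((-10 + 0) + 54)) = (2/13 - 2*1)*(-5 + ((-10 + 0) + 54)) = (2/13 - 2)*(-5 + (-10 + 54)) = -24*(-5 + 44)/13 = -24/13*39 = -72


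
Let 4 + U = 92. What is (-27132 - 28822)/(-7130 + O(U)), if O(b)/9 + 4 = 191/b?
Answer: 4923952/628889 ≈ 7.8296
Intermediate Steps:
U = 88 (U = -4 + 92 = 88)
O(b) = -36 + 1719/b (O(b) = -36 + 9*(191/b) = -36 + 1719/b)
(-27132 - 28822)/(-7130 + O(U)) = (-27132 - 28822)/(-7130 + (-36 + 1719/88)) = -55954/(-7130 + (-36 + 1719*(1/88))) = -55954/(-7130 + (-36 + 1719/88)) = -55954/(-7130 - 1449/88) = -55954/(-628889/88) = -55954*(-88/628889) = 4923952/628889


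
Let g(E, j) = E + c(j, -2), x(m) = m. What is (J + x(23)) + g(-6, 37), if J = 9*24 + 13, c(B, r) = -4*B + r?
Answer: 96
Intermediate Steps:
c(B, r) = r - 4*B
J = 229 (J = 216 + 13 = 229)
g(E, j) = -2 + E - 4*j (g(E, j) = E + (-2 - 4*j) = -2 + E - 4*j)
(J + x(23)) + g(-6, 37) = (229 + 23) + (-2 - 6 - 4*37) = 252 + (-2 - 6 - 148) = 252 - 156 = 96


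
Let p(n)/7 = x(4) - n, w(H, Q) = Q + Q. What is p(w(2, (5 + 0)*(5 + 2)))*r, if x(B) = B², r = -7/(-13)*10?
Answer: -26460/13 ≈ -2035.4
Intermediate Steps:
w(H, Q) = 2*Q
r = 70/13 (r = -7*(-1/13)*10 = (7/13)*10 = 70/13 ≈ 5.3846)
p(n) = 112 - 7*n (p(n) = 7*(4² - n) = 7*(16 - n) = 112 - 7*n)
p(w(2, (5 + 0)*(5 + 2)))*r = (112 - 14*(5 + 0)*(5 + 2))*(70/13) = (112 - 14*5*7)*(70/13) = (112 - 14*35)*(70/13) = (112 - 7*70)*(70/13) = (112 - 490)*(70/13) = -378*70/13 = -26460/13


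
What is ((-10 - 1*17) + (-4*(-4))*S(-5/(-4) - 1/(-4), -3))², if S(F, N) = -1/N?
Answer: 4225/9 ≈ 469.44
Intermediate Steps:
((-10 - 1*17) + (-4*(-4))*S(-5/(-4) - 1/(-4), -3))² = ((-10 - 1*17) + (-4*(-4))*(-1/(-3)))² = ((-10 - 17) + 16*(-1*(-⅓)))² = (-27 + 16*(⅓))² = (-27 + 16/3)² = (-65/3)² = 4225/9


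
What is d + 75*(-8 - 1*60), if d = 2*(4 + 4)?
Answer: -5084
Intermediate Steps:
d = 16 (d = 2*8 = 16)
d + 75*(-8 - 1*60) = 16 + 75*(-8 - 1*60) = 16 + 75*(-8 - 60) = 16 + 75*(-68) = 16 - 5100 = -5084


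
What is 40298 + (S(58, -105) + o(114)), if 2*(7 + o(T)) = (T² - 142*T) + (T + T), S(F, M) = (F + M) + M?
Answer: 38657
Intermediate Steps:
S(F, M) = F + 2*M
o(T) = -7 + T²/2 - 70*T (o(T) = -7 + ((T² - 142*T) + (T + T))/2 = -7 + ((T² - 142*T) + 2*T)/2 = -7 + (T² - 140*T)/2 = -7 + (T²/2 - 70*T) = -7 + T²/2 - 70*T)
40298 + (S(58, -105) + o(114)) = 40298 + ((58 + 2*(-105)) + (-7 + (½)*114² - 70*114)) = 40298 + ((58 - 210) + (-7 + (½)*12996 - 7980)) = 40298 + (-152 + (-7 + 6498 - 7980)) = 40298 + (-152 - 1489) = 40298 - 1641 = 38657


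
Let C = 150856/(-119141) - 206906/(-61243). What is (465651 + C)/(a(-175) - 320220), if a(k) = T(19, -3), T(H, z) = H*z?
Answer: -161793441425331/111281803292231 ≈ -1.4539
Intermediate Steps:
a(k) = -57 (a(k) = 19*(-3) = -57)
C = 2201730534/1042364609 (C = 150856*(-1/119141) - 206906*(-1/61243) = -150856/119141 + 29558/8749 = 2201730534/1042364609 ≈ 2.1122)
(465651 + C)/(a(-175) - 320220) = (465651 + 2201730534/1042364609)/(-57 - 320220) = (485380324275993/1042364609)/(-320277) = (485380324275993/1042364609)*(-1/320277) = -161793441425331/111281803292231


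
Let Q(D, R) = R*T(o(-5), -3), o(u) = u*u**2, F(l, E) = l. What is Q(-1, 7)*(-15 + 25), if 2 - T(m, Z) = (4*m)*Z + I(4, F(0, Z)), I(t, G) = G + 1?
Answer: -104930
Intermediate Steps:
I(t, G) = 1 + G
o(u) = u**3
T(m, Z) = 1 - 4*Z*m (T(m, Z) = 2 - ((4*m)*Z + (1 + 0)) = 2 - (4*Z*m + 1) = 2 - (1 + 4*Z*m) = 2 + (-1 - 4*Z*m) = 1 - 4*Z*m)
Q(D, R) = -1499*R (Q(D, R) = R*(1 - 4*(-3)*(-5)**3) = R*(1 - 4*(-3)*(-125)) = R*(1 - 1500) = R*(-1499) = -1499*R)
Q(-1, 7)*(-15 + 25) = (-1499*7)*(-15 + 25) = -10493*10 = -104930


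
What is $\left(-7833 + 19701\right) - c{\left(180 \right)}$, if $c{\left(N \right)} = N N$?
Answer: $-20532$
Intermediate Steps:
$c{\left(N \right)} = N^{2}$
$\left(-7833 + 19701\right) - c{\left(180 \right)} = \left(-7833 + 19701\right) - 180^{2} = 11868 - 32400 = -20532$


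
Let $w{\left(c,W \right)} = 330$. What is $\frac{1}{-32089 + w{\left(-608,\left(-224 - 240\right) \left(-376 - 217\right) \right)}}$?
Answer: $- \frac{1}{31759} \approx -3.1487 \cdot 10^{-5}$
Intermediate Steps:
$\frac{1}{-32089 + w{\left(-608,\left(-224 - 240\right) \left(-376 - 217\right) \right)}} = \frac{1}{-32089 + 330} = \frac{1}{-31759} = - \frac{1}{31759}$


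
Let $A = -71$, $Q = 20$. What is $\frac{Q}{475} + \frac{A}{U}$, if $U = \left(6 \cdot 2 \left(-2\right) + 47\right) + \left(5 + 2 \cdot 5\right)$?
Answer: $- \frac{347}{190} \approx -1.8263$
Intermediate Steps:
$U = 38$ ($U = \left(12 \left(-2\right) + 47\right) + \left(5 + 10\right) = \left(-24 + 47\right) + 15 = 23 + 15 = 38$)
$\frac{Q}{475} + \frac{A}{U} = \frac{20}{475} - \frac{71}{38} = 20 \cdot \frac{1}{475} - \frac{71}{38} = \frac{4}{95} - \frac{71}{38} = - \frac{347}{190}$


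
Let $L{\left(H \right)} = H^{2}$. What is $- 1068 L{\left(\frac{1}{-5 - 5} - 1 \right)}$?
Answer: $- \frac{32307}{25} \approx -1292.3$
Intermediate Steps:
$- 1068 L{\left(\frac{1}{-5 - 5} - 1 \right)} = - 1068 \left(\frac{1}{-5 - 5} - 1\right)^{2} = - 1068 \left(\frac{1}{-10} - 1\right)^{2} = - 1068 \left(- \frac{1}{10} - 1\right)^{2} = - 1068 \left(- \frac{11}{10}\right)^{2} = \left(-1068\right) \frac{121}{100} = - \frac{32307}{25}$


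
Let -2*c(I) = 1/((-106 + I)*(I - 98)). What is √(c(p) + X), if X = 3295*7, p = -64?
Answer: 47*√97768870/3060 ≈ 151.87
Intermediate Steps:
X = 23065
c(I) = -1/(2*(-106 + I)*(-98 + I)) (c(I) = -1/((-106 + I)*(I - 98))/2 = -1/((-106 + I)*(-98 + I))/2 = -1/(2*(-106 + I)*(-98 + I)))
√(c(p) + X) = √(-1/(20776 - 408*(-64) + 2*(-64)²) + 23065) = √(-1/(20776 + 26112 + 2*4096) + 23065) = √(-1/(20776 + 26112 + 8192) + 23065) = √(-1/55080 + 23065) = √(1270420199/55080) = 47*√97768870/3060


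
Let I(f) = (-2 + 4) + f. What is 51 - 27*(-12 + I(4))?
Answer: 213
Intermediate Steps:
I(f) = 2 + f
51 - 27*(-12 + I(4)) = 51 - 27*(-12 + (2 + 4)) = 51 - 27*(-12 + 6) = 51 - 27*(-6) = 51 + 162 = 213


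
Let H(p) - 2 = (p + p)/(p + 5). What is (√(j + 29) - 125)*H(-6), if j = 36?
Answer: -1750 + 14*√65 ≈ -1637.1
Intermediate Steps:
H(p) = 2 + 2*p/(5 + p) (H(p) = 2 + (p + p)/(p + 5) = 2 + (2*p)/(5 + p) = 2 + 2*p/(5 + p))
(√(j + 29) - 125)*H(-6) = (√(36 + 29) - 125)*(2*(5 + 2*(-6))/(5 - 6)) = (√65 - 125)*(2*(5 - 12)/(-1)) = (-125 + √65)*(2*(-1)*(-7)) = (-125 + √65)*14 = -1750 + 14*√65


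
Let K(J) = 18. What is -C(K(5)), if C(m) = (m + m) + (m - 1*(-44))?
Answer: -98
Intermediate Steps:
C(m) = 44 + 3*m (C(m) = 2*m + (m + 44) = 2*m + (44 + m) = 44 + 3*m)
-C(K(5)) = -(44 + 3*18) = -(44 + 54) = -1*98 = -98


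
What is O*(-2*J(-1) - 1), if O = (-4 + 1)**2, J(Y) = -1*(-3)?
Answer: -63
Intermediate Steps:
J(Y) = 3
O = 9 (O = (-3)**2 = 9)
O*(-2*J(-1) - 1) = 9*(-2*3 - 1) = 9*(-6 - 1) = 9*(-7) = -63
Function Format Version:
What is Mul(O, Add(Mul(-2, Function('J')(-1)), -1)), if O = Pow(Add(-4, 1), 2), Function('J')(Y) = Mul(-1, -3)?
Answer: -63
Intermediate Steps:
Function('J')(Y) = 3
O = 9 (O = Pow(-3, 2) = 9)
Mul(O, Add(Mul(-2, Function('J')(-1)), -1)) = Mul(9, Add(Mul(-2, 3), -1)) = Mul(9, Add(-6, -1)) = Mul(9, -7) = -63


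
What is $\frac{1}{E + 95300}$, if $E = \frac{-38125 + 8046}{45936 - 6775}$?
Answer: $\frac{39161}{3732013221} \approx 1.0493 \cdot 10^{-5}$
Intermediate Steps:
$E = - \frac{30079}{39161} \approx -0.76809$
$\frac{1}{E + 95300} = \frac{1}{- \frac{30079}{39161} + 95300} = \frac{1}{\frac{3732013221}{39161}} = \frac{39161}{3732013221}$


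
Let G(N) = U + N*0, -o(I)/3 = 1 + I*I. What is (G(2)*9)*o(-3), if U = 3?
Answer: -810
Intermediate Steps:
o(I) = -3 - 3*I² (o(I) = -3*(1 + I*I) = -3*(1 + I²) = -3 - 3*I²)
G(N) = 3 (G(N) = 3 + N*0 = 3 + 0 = 3)
(G(2)*9)*o(-3) = (3*9)*(-3 - 3*(-3)²) = 27*(-3 - 3*9) = 27*(-3 - 27) = 27*(-30) = -810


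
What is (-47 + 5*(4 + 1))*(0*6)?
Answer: 0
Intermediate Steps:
(-47 + 5*(4 + 1))*(0*6) = (-47 + 5*5)*0 = (-47 + 25)*0 = -22*0 = 0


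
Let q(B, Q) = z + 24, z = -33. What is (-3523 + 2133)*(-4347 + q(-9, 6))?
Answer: 6054840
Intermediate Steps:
q(B, Q) = -9 (q(B, Q) = -33 + 24 = -9)
(-3523 + 2133)*(-4347 + q(-9, 6)) = (-3523 + 2133)*(-4347 - 9) = -1390*(-4356) = 6054840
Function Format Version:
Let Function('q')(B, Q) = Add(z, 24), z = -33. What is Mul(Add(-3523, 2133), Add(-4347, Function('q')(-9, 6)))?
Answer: 6054840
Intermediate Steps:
Function('q')(B, Q) = -9 (Function('q')(B, Q) = Add(-33, 24) = -9)
Mul(Add(-3523, 2133), Add(-4347, Function('q')(-9, 6))) = Mul(Add(-3523, 2133), Add(-4347, -9)) = Mul(-1390, -4356) = 6054840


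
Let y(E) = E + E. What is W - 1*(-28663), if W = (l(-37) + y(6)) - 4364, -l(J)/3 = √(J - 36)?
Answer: 24311 - 3*I*√73 ≈ 24311.0 - 25.632*I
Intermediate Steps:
y(E) = 2*E
l(J) = -3*√(-36 + J) (l(J) = -3*√(J - 36) = -3*√(-36 + J))
W = -4352 - 3*I*√73 (W = (-3*√(-36 - 37) + 2*6) - 4364 = (-3*I*√73 + 12) - 4364 = (12 - 3*I*√73) - 4364 = -4352 - 3*I*√73 ≈ -4352.0 - 25.632*I)
W - 1*(-28663) = (-4352 - 3*I*√73) - 1*(-28663) = (-4352 - 3*I*√73) + 28663 = 24311 - 3*I*√73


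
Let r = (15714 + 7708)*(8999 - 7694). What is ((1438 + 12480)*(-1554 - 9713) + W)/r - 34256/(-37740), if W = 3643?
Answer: -81182798531/19225831590 ≈ -4.2226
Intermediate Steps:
r = 30565710 (r = 23422*1305 = 30565710)
((1438 + 12480)*(-1554 - 9713) + W)/r - 34256/(-37740) = ((1438 + 12480)*(-1554 - 9713) + 3643)/30565710 - 34256/(-37740) = (13918*(-11267) + 3643)*(1/30565710) - 34256*(-1/37740) = (-156814106 + 3643)*(1/30565710) + 8564/9435 = -156810463*1/30565710 + 8564/9435 = -156810463/30565710 + 8564/9435 = -81182798531/19225831590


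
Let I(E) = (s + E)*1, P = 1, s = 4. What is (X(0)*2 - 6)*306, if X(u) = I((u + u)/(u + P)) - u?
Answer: 612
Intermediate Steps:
I(E) = 4 + E (I(E) = (4 + E)*1 = 4 + E)
X(u) = 4 - u + 2*u/(1 + u) (X(u) = (4 + (u + u)/(u + 1)) - u = (4 + (2*u)/(1 + u)) - u = (4 + 2*u/(1 + u)) - u = 4 - u + 2*u/(1 + u))
(X(0)*2 - 6)*306 = (((4 - 1*0² + 5*0)/(1 + 0))*2 - 6)*306 = (((4 - 1*0 + 0)/1)*2 - 6)*306 = ((1*(4 + 0 + 0))*2 - 6)*306 = ((1*4)*2 - 6)*306 = (4*2 - 6)*306 = (8 - 6)*306 = 2*306 = 612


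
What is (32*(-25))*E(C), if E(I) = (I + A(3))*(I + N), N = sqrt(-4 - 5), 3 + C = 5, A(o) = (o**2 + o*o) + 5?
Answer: -40000 - 60000*I ≈ -40000.0 - 60000.0*I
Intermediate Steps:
A(o) = 5 + 2*o**2 (A(o) = (o**2 + o**2) + 5 = 2*o**2 + 5 = 5 + 2*o**2)
C = 2 (C = -3 + 5 = 2)
N = 3*I (N = sqrt(-9) = 3*I ≈ 3.0*I)
E(I) = (23 + I)*(I + 3*I) (E(I) = (I + (5 + 2*3**2))*(I + 3*I) = (I + (5 + 2*9))*(I + 3*I) = (I + (5 + 18))*(I + 3*I) = (I + 23)*(I + 3*I) = (23 + I)*(I + 3*I))
(32*(-25))*E(C) = (32*(-25))*(2**2 + 69*I + 2*(23 + 3*I)) = -800*(4 + 69*I + (46 + 6*I)) = -800*(50 + 75*I) = -40000 - 60000*I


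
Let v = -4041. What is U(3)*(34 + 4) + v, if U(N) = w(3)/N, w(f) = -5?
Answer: -12313/3 ≈ -4104.3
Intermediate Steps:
U(N) = -5/N
U(3)*(34 + 4) + v = (-5/3)*(34 + 4) - 4041 = -5*⅓*38 - 4041 = -5/3*38 - 4041 = -190/3 - 4041 = -12313/3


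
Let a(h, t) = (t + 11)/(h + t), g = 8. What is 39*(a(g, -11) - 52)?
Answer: -2028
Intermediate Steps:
a(h, t) = (11 + t)/(h + t)
39*(a(g, -11) - 52) = 39*((11 - 11)/(8 - 11) - 52) = 39*(0/(-3) - 52) = 39*(-1/3*0 - 52) = 39*(0 - 52) = 39*(-52) = -2028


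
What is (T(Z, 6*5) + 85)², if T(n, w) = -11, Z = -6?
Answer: 5476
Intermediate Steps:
(T(Z, 6*5) + 85)² = (-11 + 85)² = 74² = 5476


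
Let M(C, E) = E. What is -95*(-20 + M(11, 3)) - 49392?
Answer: -47777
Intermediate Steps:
-95*(-20 + M(11, 3)) - 49392 = -95*(-20 + 3) - 49392 = -95*(-17) - 49392 = 1615 - 49392 = -47777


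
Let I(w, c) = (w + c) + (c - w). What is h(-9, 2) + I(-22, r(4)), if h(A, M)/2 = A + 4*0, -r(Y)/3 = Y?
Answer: -42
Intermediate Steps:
r(Y) = -3*Y
I(w, c) = 2*c (I(w, c) = (c + w) + (c - w) = 2*c)
h(A, M) = 2*A (h(A, M) = 2*(A + 4*0) = 2*(A + 0) = 2*A)
h(-9, 2) + I(-22, r(4)) = 2*(-9) + 2*(-3*4) = -18 + 2*(-12) = -18 - 24 = -42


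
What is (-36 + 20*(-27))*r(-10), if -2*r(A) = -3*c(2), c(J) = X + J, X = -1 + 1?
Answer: -1728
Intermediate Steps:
X = 0
c(J) = J (c(J) = 0 + J = J)
r(A) = 3 (r(A) = -(-3)*2/2 = -½*(-6) = 3)
(-36 + 20*(-27))*r(-10) = (-36 + 20*(-27))*3 = (-36 - 540)*3 = -576*3 = -1728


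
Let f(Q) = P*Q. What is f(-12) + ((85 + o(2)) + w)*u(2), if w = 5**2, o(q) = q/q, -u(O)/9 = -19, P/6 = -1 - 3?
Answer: 19269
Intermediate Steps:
P = -24 (P = 6*(-1 - 3) = 6*(-4) = -24)
u(O) = 171 (u(O) = -9*(-19) = 171)
o(q) = 1
w = 25
f(Q) = -24*Q
f(-12) + ((85 + o(2)) + w)*u(2) = -24*(-12) + ((85 + 1) + 25)*171 = 288 + (86 + 25)*171 = 288 + 111*171 = 288 + 18981 = 19269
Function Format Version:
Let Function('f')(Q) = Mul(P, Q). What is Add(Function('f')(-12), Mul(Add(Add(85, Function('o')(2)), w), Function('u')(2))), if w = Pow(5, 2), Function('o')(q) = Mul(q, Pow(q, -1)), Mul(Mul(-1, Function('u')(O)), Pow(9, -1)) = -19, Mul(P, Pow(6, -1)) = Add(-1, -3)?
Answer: 19269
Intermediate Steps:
P = -24 (P = Mul(6, Add(-1, -3)) = Mul(6, -4) = -24)
Function('u')(O) = 171 (Function('u')(O) = Mul(-9, -19) = 171)
Function('o')(q) = 1
w = 25
Function('f')(Q) = Mul(-24, Q)
Add(Function('f')(-12), Mul(Add(Add(85, Function('o')(2)), w), Function('u')(2))) = Add(Mul(-24, -12), Mul(Add(Add(85, 1), 25), 171)) = Add(288, Mul(Add(86, 25), 171)) = Add(288, Mul(111, 171)) = Add(288, 18981) = 19269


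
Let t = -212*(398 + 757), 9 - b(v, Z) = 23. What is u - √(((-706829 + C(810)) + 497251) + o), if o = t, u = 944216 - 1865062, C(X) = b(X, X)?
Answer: -920846 - 2*I*√113613 ≈ -9.2085e+5 - 674.13*I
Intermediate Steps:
b(v, Z) = -14 (b(v, Z) = 9 - 1*23 = 9 - 23 = -14)
C(X) = -14
u = -920846
t = -244860 (t = -212*1155 = -244860)
o = -244860
u - √(((-706829 + C(810)) + 497251) + o) = -920846 - √(((-706829 - 14) + 497251) - 244860) = -920846 - √((-706843 + 497251) - 244860) = -920846 - √(-209592 - 244860) = -920846 - √(-454452) = -920846 - 2*I*√113613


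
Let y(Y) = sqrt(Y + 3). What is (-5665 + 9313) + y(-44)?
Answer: 3648 + I*sqrt(41) ≈ 3648.0 + 6.4031*I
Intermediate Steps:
y(Y) = sqrt(3 + Y)
(-5665 + 9313) + y(-44) = (-5665 + 9313) + sqrt(3 - 44) = 3648 + sqrt(-41) = 3648 + I*sqrt(41)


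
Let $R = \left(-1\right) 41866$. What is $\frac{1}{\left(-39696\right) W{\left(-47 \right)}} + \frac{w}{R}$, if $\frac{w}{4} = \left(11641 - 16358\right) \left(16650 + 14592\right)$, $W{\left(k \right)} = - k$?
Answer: $\frac{549894409963003}{39054949296} \approx 14080.0$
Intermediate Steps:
$R = -41866$
$w = -589474056$ ($w = 4 \left(11641 - 16358\right) \left(16650 + 14592\right) = 4 \left(\left(-4717\right) 31242\right) = 4 \left(-147368514\right) = -589474056$)
$\frac{1}{\left(-39696\right) W{\left(-47 \right)}} + \frac{w}{R} = \frac{1}{\left(-39696\right) \left(\left(-1\right) \left(-47\right)\right)} - \frac{589474056}{-41866} = - \frac{1}{39696 \cdot 47} - - \frac{294737028}{20933} = \left(- \frac{1}{39696}\right) \frac{1}{47} + \frac{294737028}{20933} = - \frac{1}{1865712} + \frac{294737028}{20933} = \frac{549894409963003}{39054949296}$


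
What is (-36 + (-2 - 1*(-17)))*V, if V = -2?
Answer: 42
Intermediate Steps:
(-36 + (-2 - 1*(-17)))*V = (-36 + (-2 - 1*(-17)))*(-2) = (-36 + (-2 + 17))*(-2) = (-36 + 15)*(-2) = -21*(-2) = 42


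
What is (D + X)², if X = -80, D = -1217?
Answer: 1682209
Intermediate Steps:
(D + X)² = (-1217 - 80)² = (-1297)² = 1682209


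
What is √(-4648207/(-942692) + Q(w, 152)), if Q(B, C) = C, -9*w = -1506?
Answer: √34864848749143/471346 ≈ 12.527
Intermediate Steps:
w = 502/3 (w = -⅑*(-1506) = 502/3 ≈ 167.33)
√(-4648207/(-942692) + Q(w, 152)) = √(-4648207/(-942692) + 152) = √(-4648207*(-1/942692) + 152) = √(4648207/942692 + 152) = √(147937391/942692) = √34864848749143/471346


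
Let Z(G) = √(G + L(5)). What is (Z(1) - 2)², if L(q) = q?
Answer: (2 - √6)² ≈ 0.20204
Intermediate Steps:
Z(G) = √(5 + G) (Z(G) = √(G + 5) = √(5 + G))
(Z(1) - 2)² = (√(5 + 1) - 2)² = (√6 - 2)² = (-2 + √6)²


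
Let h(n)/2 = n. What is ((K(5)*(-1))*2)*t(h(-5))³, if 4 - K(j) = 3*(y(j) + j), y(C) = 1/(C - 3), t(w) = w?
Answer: -25000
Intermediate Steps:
h(n) = 2*n
y(C) = 1/(-3 + C)
K(j) = 4 - 3*j - 3/(-3 + j) (K(j) = 4 - 3*(1/(-3 + j) + j) = 4 - 3*(j + 1/(-3 + j)) = 4 - (3*j + 3/(-3 + j)) = 4 + (-3*j - 3/(-3 + j)) = 4 - 3*j - 3/(-3 + j))
((K(5)*(-1))*2)*t(h(-5))³ = ((((-3 + (-3 + 5)*(4 - 3*5))/(-3 + 5))*(-1))*2)*(2*(-5))³ = ((((-3 + 2*(4 - 15))/2)*(-1))*2)*(-10)³ = ((((-3 + 2*(-11))/2)*(-1))*2)*(-1000) = ((((-3 - 22)/2)*(-1))*2)*(-1000) = ((((½)*(-25))*(-1))*2)*(-1000) = (-25/2*(-1)*2)*(-1000) = ((25/2)*2)*(-1000) = 25*(-1000) = -25000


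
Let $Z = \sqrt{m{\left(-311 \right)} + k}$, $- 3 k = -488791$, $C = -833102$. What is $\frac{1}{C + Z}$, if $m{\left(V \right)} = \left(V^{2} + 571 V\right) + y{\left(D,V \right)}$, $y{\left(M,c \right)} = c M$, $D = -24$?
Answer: $- \frac{2499306}{2082176558609} - \frac{\sqrt{805809}}{2082176558609} \approx -1.2008 \cdot 10^{-6}$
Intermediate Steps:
$y{\left(M,c \right)} = M c$
$k = \frac{488791}{3}$ ($k = \left(- \frac{1}{3}\right) \left(-488791\right) = \frac{488791}{3} \approx 1.6293 \cdot 10^{5}$)
$m{\left(V \right)} = V^{2} + 547 V$ ($m{\left(V \right)} = \left(V^{2} + 571 V\right) - 24 V = V^{2} + 547 V$)
$Z = \frac{\sqrt{805809}}{3}$ ($Z = \sqrt{- 311 \left(547 - 311\right) + \frac{488791}{3}} = \sqrt{\left(-311\right) 236 + \frac{488791}{3}} = \sqrt{-73396 + \frac{488791}{3}} = \sqrt{\frac{268603}{3}} = \frac{\sqrt{805809}}{3} \approx 299.22$)
$\frac{1}{C + Z} = \frac{1}{-833102 + \frac{\sqrt{805809}}{3}}$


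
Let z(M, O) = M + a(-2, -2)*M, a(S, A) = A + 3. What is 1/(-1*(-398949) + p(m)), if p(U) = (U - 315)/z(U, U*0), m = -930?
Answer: 124/49469759 ≈ 2.5066e-6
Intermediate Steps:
a(S, A) = 3 + A
z(M, O) = 2*M (z(M, O) = M + (3 - 2)*M = M + 1*M = M + M = 2*M)
p(U) = (-315 + U)/(2*U) (p(U) = (U - 315)/((2*U)) = (-315 + U)*(1/(2*U)) = (-315 + U)/(2*U))
1/(-1*(-398949) + p(m)) = 1/(-1*(-398949) + (½)*(-315 - 930)/(-930)) = 1/(398949 + (½)*(-1/930)*(-1245)) = 1/(398949 + 83/124) = 1/(49469759/124) = 124/49469759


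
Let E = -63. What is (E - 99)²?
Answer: 26244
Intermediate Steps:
(E - 99)² = (-63 - 99)² = (-162)² = 26244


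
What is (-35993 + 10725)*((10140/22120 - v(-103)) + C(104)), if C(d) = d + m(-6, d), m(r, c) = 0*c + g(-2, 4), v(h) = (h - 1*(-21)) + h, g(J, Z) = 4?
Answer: -4100554210/553 ≈ -7.4151e+6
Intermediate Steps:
v(h) = 21 + 2*h (v(h) = (h + 21) + h = (21 + h) + h = 21 + 2*h)
m(r, c) = 4 (m(r, c) = 0*c + 4 = 0 + 4 = 4)
C(d) = 4 + d (C(d) = d + 4 = 4 + d)
(-35993 + 10725)*((10140/22120 - v(-103)) + C(104)) = (-35993 + 10725)*((10140/22120 - (21 + 2*(-103))) + (4 + 104)) = -25268*((10140*(1/22120) - (21 - 206)) + 108) = -25268*((507/1106 - 1*(-185)) + 108) = -25268*((507/1106 + 185) + 108) = -25268*(205117/1106 + 108) = -25268*324565/1106 = -4100554210/553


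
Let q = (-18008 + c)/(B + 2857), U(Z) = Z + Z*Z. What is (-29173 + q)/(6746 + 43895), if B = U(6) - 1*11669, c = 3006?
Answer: -127916104/222060785 ≈ -0.57604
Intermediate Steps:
U(Z) = Z + Z**2
B = -11627 (B = 6*(1 + 6) - 1*11669 = 6*7 - 11669 = 42 - 11669 = -11627)
q = 7501/4385 (q = (-18008 + 3006)/(-11627 + 2857) = -15002/(-8770) = -15002*(-1/8770) = 7501/4385 ≈ 1.7106)
(-29173 + q)/(6746 + 43895) = (-29173 + 7501/4385)/(6746 + 43895) = -127916104/4385/50641 = -127916104/4385*1/50641 = -127916104/222060785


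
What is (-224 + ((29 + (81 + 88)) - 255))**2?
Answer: 78961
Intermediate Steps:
(-224 + ((29 + (81 + 88)) - 255))**2 = (-224 + ((29 + 169) - 255))**2 = (-224 + (198 - 255))**2 = (-224 - 57)**2 = (-281)**2 = 78961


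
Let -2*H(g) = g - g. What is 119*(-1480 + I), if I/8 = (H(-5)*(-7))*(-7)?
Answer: -176120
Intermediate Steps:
H(g) = 0 (H(g) = -(g - g)/2 = -½*0 = 0)
I = 0 (I = 8*((0*(-7))*(-7)) = 8*(0*(-7)) = 8*0 = 0)
119*(-1480 + I) = 119*(-1480 + 0) = 119*(-1480) = -176120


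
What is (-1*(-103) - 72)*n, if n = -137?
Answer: -4247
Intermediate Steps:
(-1*(-103) - 72)*n = (-1*(-103) - 72)*(-137) = (103 - 72)*(-137) = 31*(-137) = -4247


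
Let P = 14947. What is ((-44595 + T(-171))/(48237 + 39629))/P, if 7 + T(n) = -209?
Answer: -44811/1313333102 ≈ -3.4120e-5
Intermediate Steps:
T(n) = -216 (T(n) = -7 - 209 = -216)
((-44595 + T(-171))/(48237 + 39629))/P = ((-44595 - 216)/(48237 + 39629))/14947 = -44811/87866*(1/14947) = -44811*1/87866*(1/14947) = -44811/87866*1/14947 = -44811/1313333102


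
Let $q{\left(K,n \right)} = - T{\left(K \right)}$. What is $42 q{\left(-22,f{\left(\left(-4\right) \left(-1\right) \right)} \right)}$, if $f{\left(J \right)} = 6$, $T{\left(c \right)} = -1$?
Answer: $42$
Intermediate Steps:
$q{\left(K,n \right)} = 1$ ($q{\left(K,n \right)} = \left(-1\right) \left(-1\right) = 1$)
$42 q{\left(-22,f{\left(\left(-4\right) \left(-1\right) \right)} \right)} = 42 \cdot 1 = 42$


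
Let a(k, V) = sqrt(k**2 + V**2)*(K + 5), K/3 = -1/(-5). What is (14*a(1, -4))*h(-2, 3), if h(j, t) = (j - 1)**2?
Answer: 3528*sqrt(17)/5 ≈ 2909.3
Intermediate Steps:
K = 3/5 (K = 3*(-1/(-5)) = 3*(-1*(-1/5)) = 3*(1/5) = 3/5 ≈ 0.60000)
h(j, t) = (-1 + j)**2
a(k, V) = 28*sqrt(V**2 + k**2)/5 (a(k, V) = sqrt(k**2 + V**2)*(3/5 + 5) = sqrt(V**2 + k**2)*(28/5) = 28*sqrt(V**2 + k**2)/5)
(14*a(1, -4))*h(-2, 3) = (14*(28*sqrt((-4)**2 + 1**2)/5))*(-1 - 2)**2 = (14*(28*sqrt(16 + 1)/5))*(-3)**2 = (14*(28*sqrt(17)/5))*9 = (392*sqrt(17)/5)*9 = 3528*sqrt(17)/5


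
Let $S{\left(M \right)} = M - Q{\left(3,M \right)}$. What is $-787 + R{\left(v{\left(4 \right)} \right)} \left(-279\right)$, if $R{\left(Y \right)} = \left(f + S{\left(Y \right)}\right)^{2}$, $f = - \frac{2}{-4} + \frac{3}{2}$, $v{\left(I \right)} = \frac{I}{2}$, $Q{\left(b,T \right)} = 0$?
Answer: $-5251$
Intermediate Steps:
$v{\left(I \right)} = \frac{I}{2}$ ($v{\left(I \right)} = I \frac{1}{2} = \frac{I}{2}$)
$f = 2$ ($f = \left(-2\right) \left(- \frac{1}{4}\right) + 3 \cdot \frac{1}{2} = \frac{1}{2} + \frac{3}{2} = 2$)
$S{\left(M \right)} = M$ ($S{\left(M \right)} = M - 0 = M + 0 = M$)
$R{\left(Y \right)} = \left(2 + Y\right)^{2}$
$-787 + R{\left(v{\left(4 \right)} \right)} \left(-279\right) = -787 + \left(2 + \frac{1}{2} \cdot 4\right)^{2} \left(-279\right) = -787 + \left(2 + 2\right)^{2} \left(-279\right) = -787 + 4^{2} \left(-279\right) = -787 + 16 \left(-279\right) = -787 - 4464 = -5251$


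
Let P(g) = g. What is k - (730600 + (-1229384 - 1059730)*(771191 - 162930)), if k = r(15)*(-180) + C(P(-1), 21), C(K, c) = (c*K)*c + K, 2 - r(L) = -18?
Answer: 1392378036112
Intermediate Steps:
r(L) = 20 (r(L) = 2 - 1*(-18) = 2 + 18 = 20)
C(K, c) = K + K*c² (C(K, c) = (K*c)*c + K = K*c² + K = K + K*c²)
k = -4042 (k = 20*(-180) - (1 + 21²) = -3600 - (1 + 441) = -3600 - 1*442 = -3600 - 442 = -4042)
k - (730600 + (-1229384 - 1059730)*(771191 - 162930)) = -4042 - (730600 + (-1229384 - 1059730)*(771191 - 162930)) = -4042 - (730600 - 2289114*608261) = -4042 - (730600 - 1392378770754) = -4042 - 1*(-1392378040154) = -4042 + 1392378040154 = 1392378036112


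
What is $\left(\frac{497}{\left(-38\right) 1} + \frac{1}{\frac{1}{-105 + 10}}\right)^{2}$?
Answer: $\frac{16867449}{1444} \approx 11681.0$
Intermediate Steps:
$\left(\frac{497}{\left(-38\right) 1} + \frac{1}{\frac{1}{-105 + 10}}\right)^{2} = \left(\frac{497}{-38} + \frac{1}{\frac{1}{-95}}\right)^{2} = \left(497 \left(- \frac{1}{38}\right) + \frac{1}{- \frac{1}{95}}\right)^{2} = \left(- \frac{497}{38} - 95\right)^{2} = \left(- \frac{4107}{38}\right)^{2} = \frac{16867449}{1444}$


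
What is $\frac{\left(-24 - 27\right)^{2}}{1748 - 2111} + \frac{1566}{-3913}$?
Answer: $- \frac{3582057}{473473} \approx -7.5655$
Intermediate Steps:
$\frac{\left(-24 - 27\right)^{2}}{1748 - 2111} + \frac{1566}{-3913} = \frac{\left(-51\right)^{2}}{-363} + 1566 \left(- \frac{1}{3913}\right) = 2601 \left(- \frac{1}{363}\right) - \frac{1566}{3913} = - \frac{867}{121} - \frac{1566}{3913} = - \frac{3582057}{473473}$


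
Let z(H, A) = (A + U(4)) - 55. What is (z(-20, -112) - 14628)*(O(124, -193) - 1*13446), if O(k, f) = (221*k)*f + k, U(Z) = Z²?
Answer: 78362603026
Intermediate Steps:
O(k, f) = k + 221*f*k (O(k, f) = 221*f*k + k = k + 221*f*k)
z(H, A) = -39 + A (z(H, A) = (A + 4²) - 55 = (A + 16) - 55 = (16 + A) - 55 = -39 + A)
(z(-20, -112) - 14628)*(O(124, -193) - 1*13446) = ((-39 - 112) - 14628)*(124*(1 + 221*(-193)) - 1*13446) = (-151 - 14628)*(124*(1 - 42653) - 13446) = -14779*(124*(-42652) - 13446) = -14779*(-5288848 - 13446) = -14779*(-5302294) = 78362603026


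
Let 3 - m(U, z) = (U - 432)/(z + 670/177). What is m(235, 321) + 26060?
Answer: 1498318550/57487 ≈ 26064.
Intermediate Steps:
m(U, z) = 3 - (-432 + U)/(670/177 + z) (m(U, z) = 3 - (U - 432)/(z + 670/177) = 3 - (-432 + U)/(z + 670*(1/177)) = 3 - (-432 + U)/(z + 670/177) = 3 - (-432 + U)/(670/177 + z))
m(235, 321) + 26060 = 3*(26158 - 59*235 + 177*321)/(670 + 177*321) + 26060 = 3*(26158 - 13865 + 56817)/(670 + 56817) + 26060 = 3*69110/57487 + 26060 = 3*(1/57487)*69110 + 26060 = 207330/57487 + 26060 = 1498318550/57487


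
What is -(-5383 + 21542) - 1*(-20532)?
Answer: 4373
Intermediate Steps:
-(-5383 + 21542) - 1*(-20532) = -1*16159 + 20532 = -16159 + 20532 = 4373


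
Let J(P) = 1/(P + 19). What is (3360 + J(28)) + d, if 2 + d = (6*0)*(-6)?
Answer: 157827/47 ≈ 3358.0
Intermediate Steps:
d = -2 (d = -2 + (6*0)*(-6) = -2 + 0*(-6) = -2 + 0 = -2)
J(P) = 1/(19 + P)
(3360 + J(28)) + d = (3360 + 1/(19 + 28)) - 2 = (3360 + 1/47) - 2 = 157921/47 - 2 = 157827/47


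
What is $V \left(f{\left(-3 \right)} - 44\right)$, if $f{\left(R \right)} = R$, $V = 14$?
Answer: $-658$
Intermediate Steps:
$V \left(f{\left(-3 \right)} - 44\right) = 14 \left(-3 - 44\right) = 14 \left(-47\right) = -658$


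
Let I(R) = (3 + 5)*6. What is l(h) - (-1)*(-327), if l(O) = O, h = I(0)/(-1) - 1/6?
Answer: -2251/6 ≈ -375.17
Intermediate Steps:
I(R) = 48 (I(R) = 8*6 = 48)
h = -289/6 (h = 48/(-1) - 1/6 = 48*(-1) - 1*1/6 = -48 - 1/6 = -289/6 ≈ -48.167)
l(h) - (-1)*(-327) = -289/6 - (-1)*(-327) = -289/6 - 1*327 = -289/6 - 327 = -2251/6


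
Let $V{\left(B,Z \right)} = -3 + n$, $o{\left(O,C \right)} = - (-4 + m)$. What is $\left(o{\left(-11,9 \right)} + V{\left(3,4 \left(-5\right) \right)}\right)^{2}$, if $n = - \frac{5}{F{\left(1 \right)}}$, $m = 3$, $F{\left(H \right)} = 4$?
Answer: $\frac{169}{16} \approx 10.563$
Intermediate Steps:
$n = - \frac{5}{4} \approx -1.25$
$o{\left(O,C \right)} = 1$ ($o{\left(O,C \right)} = - (-4 + 3) = \left(-1\right) \left(-1\right) = 1$)
$V{\left(B,Z \right)} = - \frac{17}{4}$ ($V{\left(B,Z \right)} = -3 - \frac{5}{4} = - \frac{17}{4}$)
$\left(o{\left(-11,9 \right)} + V{\left(3,4 \left(-5\right) \right)}\right)^{2} = \left(1 - \frac{17}{4}\right)^{2} = \left(- \frac{13}{4}\right)^{2} = \frac{169}{16}$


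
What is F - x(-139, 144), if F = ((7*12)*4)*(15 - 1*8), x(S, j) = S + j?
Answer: 2347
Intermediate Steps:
F = 2352 (F = (84*4)*(15 - 8) = 336*7 = 2352)
F - x(-139, 144) = 2352 - (-139 + 144) = 2352 - 1*5 = 2352 - 5 = 2347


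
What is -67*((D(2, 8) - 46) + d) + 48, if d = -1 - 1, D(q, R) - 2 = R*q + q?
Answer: 1924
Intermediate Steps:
D(q, R) = 2 + q + R*q (D(q, R) = 2 + (R*q + q) = 2 + (q + R*q) = 2 + q + R*q)
d = -2
-67*((D(2, 8) - 46) + d) + 48 = -67*(((2 + 2 + 8*2) - 46) - 2) + 48 = -67*(((2 + 2 + 16) - 46) - 2) + 48 = -67*((20 - 46) - 2) + 48 = -67*(-26 - 2) + 48 = -67*(-28) + 48 = 1876 + 48 = 1924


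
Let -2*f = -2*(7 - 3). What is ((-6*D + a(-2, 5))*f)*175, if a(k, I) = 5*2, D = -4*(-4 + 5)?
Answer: 23800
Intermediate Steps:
D = -4 (D = -4*1 = -4)
a(k, I) = 10
f = 4 (f = -(-1)*(7 - 3) = -(-1)*4 = -½*(-8) = 4)
((-6*D + a(-2, 5))*f)*175 = ((-6*(-4) + 10)*4)*175 = ((24 + 10)*4)*175 = (34*4)*175 = 136*175 = 23800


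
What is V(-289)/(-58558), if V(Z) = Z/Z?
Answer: -1/58558 ≈ -1.7077e-5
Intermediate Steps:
V(Z) = 1
V(-289)/(-58558) = 1/(-58558) = 1*(-1/58558) = -1/58558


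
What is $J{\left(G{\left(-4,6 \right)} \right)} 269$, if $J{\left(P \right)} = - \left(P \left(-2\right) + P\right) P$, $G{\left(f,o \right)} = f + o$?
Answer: $1076$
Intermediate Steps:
$J{\left(P \right)} = P^{2}$ ($J{\left(P \right)} = - \left(- 2 P + P\right) P = - - P P = - \left(-1\right) P^{2} = P^{2}$)
$J{\left(G{\left(-4,6 \right)} \right)} 269 = \left(-4 + 6\right)^{2} \cdot 269 = 2^{2} \cdot 269 = 4 \cdot 269 = 1076$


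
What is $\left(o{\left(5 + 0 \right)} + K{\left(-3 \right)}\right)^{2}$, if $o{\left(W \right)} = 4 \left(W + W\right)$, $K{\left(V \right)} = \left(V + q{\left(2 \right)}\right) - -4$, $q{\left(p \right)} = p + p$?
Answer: $2025$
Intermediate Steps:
$q{\left(p \right)} = 2 p$
$K{\left(V \right)} = 8 + V$ ($K{\left(V \right)} = \left(V + 2 \cdot 2\right) - -4 = \left(V + 4\right) + 4 = \left(4 + V\right) + 4 = 8 + V$)
$o{\left(W \right)} = 8 W$ ($o{\left(W \right)} = 4 \cdot 2 W = 8 W$)
$\left(o{\left(5 + 0 \right)} + K{\left(-3 \right)}\right)^{2} = \left(8 \left(5 + 0\right) + \left(8 - 3\right)\right)^{2} = \left(8 \cdot 5 + 5\right)^{2} = \left(40 + 5\right)^{2} = 45^{2} = 2025$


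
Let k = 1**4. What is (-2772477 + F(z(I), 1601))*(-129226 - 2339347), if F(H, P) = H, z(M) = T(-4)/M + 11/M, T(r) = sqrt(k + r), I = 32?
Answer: 219009952535969/32 - 2468573*I*sqrt(3)/32 ≈ 6.8441e+12 - 1.3362e+5*I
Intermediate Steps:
k = 1
T(r) = sqrt(1 + r)
z(M) = 11/M + I*sqrt(3)/M (z(M) = sqrt(1 - 4)/M + 11/M = sqrt(-3)/M + 11/M = (I*sqrt(3))/M + 11/M = I*sqrt(3)/M + 11/M = 11/M + I*sqrt(3)/M)
(-2772477 + F(z(I), 1601))*(-129226 - 2339347) = (-2772477 + (11 + I*sqrt(3))/32)*(-129226 - 2339347) = (-2772477 + (11 + I*sqrt(3))/32)*(-2468573) = (-2772477 + (11/32 + I*sqrt(3)/32))*(-2468573) = (-88719253/32 + I*sqrt(3)/32)*(-2468573) = 219009952535969/32 - 2468573*I*sqrt(3)/32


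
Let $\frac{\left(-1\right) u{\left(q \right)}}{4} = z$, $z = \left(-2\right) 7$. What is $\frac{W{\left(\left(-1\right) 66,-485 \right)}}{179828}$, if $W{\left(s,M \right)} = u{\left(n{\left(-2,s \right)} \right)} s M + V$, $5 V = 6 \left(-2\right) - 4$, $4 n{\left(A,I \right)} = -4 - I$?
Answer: $\frac{2240696}{224785} \approx 9.9682$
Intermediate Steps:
$n{\left(A,I \right)} = -1 - \frac{I}{4}$ ($n{\left(A,I \right)} = \frac{-4 - I}{4} = -1 - \frac{I}{4}$)
$z = -14$
$u{\left(q \right)} = 56$ ($u{\left(q \right)} = \left(-4\right) \left(-14\right) = 56$)
$V = - \frac{16}{5}$ ($V = \frac{6 \left(-2\right) - 4}{5} = \frac{-12 - 4}{5} = \frac{1}{5} \left(-16\right) = - \frac{16}{5} \approx -3.2$)
$W{\left(s,M \right)} = - \frac{16}{5} + 56 M s$ ($W{\left(s,M \right)} = 56 s M - \frac{16}{5} = 56 M s - \frac{16}{5} = - \frac{16}{5} + 56 M s$)
$\frac{W{\left(\left(-1\right) 66,-485 \right)}}{179828} = \frac{- \frac{16}{5} + 56 \left(-485\right) \left(\left(-1\right) 66\right)}{179828} = \left(- \frac{16}{5} + 56 \left(-485\right) \left(-66\right)\right) \frac{1}{179828} = \left(- \frac{16}{5} + 1792560\right) \frac{1}{179828} = \frac{8962784}{5} \cdot \frac{1}{179828} = \frac{2240696}{224785}$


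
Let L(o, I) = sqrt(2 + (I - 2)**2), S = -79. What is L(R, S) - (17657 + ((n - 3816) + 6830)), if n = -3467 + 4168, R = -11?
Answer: -21372 + sqrt(6563) ≈ -21291.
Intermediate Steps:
n = 701
L(o, I) = sqrt(2 + (-2 + I)**2)
L(R, S) - (17657 + ((n - 3816) + 6830)) = sqrt(2 + (-2 - 79)**2) - (17657 + ((701 - 3816) + 6830)) = sqrt(2 + (-81)**2) - (17657 + (-3115 + 6830)) = sqrt(2 + 6561) - (17657 + 3715) = sqrt(6563) - 1*21372 = sqrt(6563) - 21372 = -21372 + sqrt(6563)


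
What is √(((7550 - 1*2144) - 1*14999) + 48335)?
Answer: √38742 ≈ 196.83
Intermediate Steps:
√(((7550 - 1*2144) - 1*14999) + 48335) = √(((7550 - 2144) - 14999) + 48335) = √((5406 - 14999) + 48335) = √(-9593 + 48335) = √38742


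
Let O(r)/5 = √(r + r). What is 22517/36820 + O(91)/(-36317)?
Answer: 22517/36820 - 5*√182/36317 ≈ 0.60968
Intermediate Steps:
O(r) = 5*√2*√r (O(r) = 5*√(r + r) = 5*√(2*r) = 5*(√2*√r) = 5*√2*√r)
22517/36820 + O(91)/(-36317) = 22517/36820 + (5*√2*√91)/(-36317) = 22517*(1/36820) + (5*√182)*(-1/36317) = 22517/36820 - 5*√182/36317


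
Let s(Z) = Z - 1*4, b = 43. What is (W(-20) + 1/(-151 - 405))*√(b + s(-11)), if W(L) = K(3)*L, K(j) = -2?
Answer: 22239*√7/278 ≈ 211.65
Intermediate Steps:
s(Z) = -4 + Z (s(Z) = Z - 4 = -4 + Z)
W(L) = -2*L
(W(-20) + 1/(-151 - 405))*√(b + s(-11)) = (-2*(-20) + 1/(-151 - 405))*√(43 + (-4 - 11)) = (40 + 1/(-556))*√(43 - 15) = (40 - 1/556)*√28 = 22239*(2*√7)/556 = 22239*√7/278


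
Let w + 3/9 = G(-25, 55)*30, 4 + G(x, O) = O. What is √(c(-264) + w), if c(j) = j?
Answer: √11391/3 ≈ 35.576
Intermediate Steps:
G(x, O) = -4 + O
w = 4589/3 (w = -⅓ + (-4 + 55)*30 = -⅓ + 51*30 = -⅓ + 1530 = 4589/3 ≈ 1529.7)
√(c(-264) + w) = √(-264 + 4589/3) = √(3797/3) = √11391/3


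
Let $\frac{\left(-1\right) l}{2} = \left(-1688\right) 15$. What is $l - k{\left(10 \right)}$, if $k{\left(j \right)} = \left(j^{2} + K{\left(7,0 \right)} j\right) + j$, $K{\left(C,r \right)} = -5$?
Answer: $50580$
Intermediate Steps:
$l = 50640$ ($l = - 2 \left(\left(-1688\right) 15\right) = \left(-2\right) \left(-25320\right) = 50640$)
$k{\left(j \right)} = j^{2} - 4 j$ ($k{\left(j \right)} = \left(j^{2} - 5 j\right) + j = j^{2} - 4 j$)
$l - k{\left(10 \right)} = 50640 - 10 \left(-4 + 10\right) = 50640 - 10 \cdot 6 = 50640 - 60 = 50580$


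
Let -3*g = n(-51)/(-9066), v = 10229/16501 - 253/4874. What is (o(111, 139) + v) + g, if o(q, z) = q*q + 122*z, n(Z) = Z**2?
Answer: 1779083537102961/60761747807 ≈ 29280.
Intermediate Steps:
o(q, z) = q**2 + 122*z
v = 45681393/80425874 (v = 10229*(1/16501) - 253*1/4874 = 10229/16501 - 253/4874 = 45681393/80425874 ≈ 0.56799)
g = 289/3022 (g = -(-51)**2/(3*(-9066)) = -867*(-1)/9066 = -1/3*(-867/3022) = 289/3022 ≈ 0.095632)
(o(111, 139) + v) + g = ((111**2 + 122*139) + 45681393/80425874) + 289/3022 = ((12321 + 16958) + 45681393/80425874) + 289/3022 = (29279 + 45681393/80425874) + 289/3022 = 2354834846239/80425874 + 289/3022 = 1779083537102961/60761747807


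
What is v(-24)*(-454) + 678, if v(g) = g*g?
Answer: -260826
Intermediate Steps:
v(g) = g**2
v(-24)*(-454) + 678 = (-24)**2*(-454) + 678 = 576*(-454) + 678 = -261504 + 678 = -260826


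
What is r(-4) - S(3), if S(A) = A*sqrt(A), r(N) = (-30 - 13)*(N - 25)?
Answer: 1247 - 3*sqrt(3) ≈ 1241.8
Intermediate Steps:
r(N) = 1075 - 43*N (r(N) = -43*(-25 + N) = 1075 - 43*N)
S(A) = A**(3/2)
r(-4) - S(3) = (1075 - 43*(-4)) - 3**(3/2) = (1075 + 172) - 3*sqrt(3) = 1247 - 3*sqrt(3)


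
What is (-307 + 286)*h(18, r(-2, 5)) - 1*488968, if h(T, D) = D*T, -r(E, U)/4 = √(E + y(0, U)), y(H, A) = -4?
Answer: -488968 + 1512*I*√6 ≈ -4.8897e+5 + 3703.6*I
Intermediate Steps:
r(E, U) = -4*√(-4 + E) (r(E, U) = -4*√(E - 4) = -4*√(-4 + E))
(-307 + 286)*h(18, r(-2, 5)) - 1*488968 = (-307 + 286)*(-4*√(-4 - 2)*18) - 1*488968 = -21*(-4*I*√6)*18 - 488968 = -(-1512)*I*√6 - 488968 = 1512*I*√6 - 488968 = -488968 + 1512*I*√6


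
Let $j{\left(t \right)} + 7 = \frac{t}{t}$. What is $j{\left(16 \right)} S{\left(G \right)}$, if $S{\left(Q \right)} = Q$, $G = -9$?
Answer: $54$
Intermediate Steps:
$j{\left(t \right)} = -6$ ($j{\left(t \right)} = -7 + \frac{t}{t} = -7 + 1 = -6$)
$j{\left(16 \right)} S{\left(G \right)} = \left(-6\right) \left(-9\right) = 54$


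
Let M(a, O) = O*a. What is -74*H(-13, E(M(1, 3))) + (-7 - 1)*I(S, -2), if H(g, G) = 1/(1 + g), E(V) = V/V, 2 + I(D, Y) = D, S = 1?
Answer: 85/6 ≈ 14.167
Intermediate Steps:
I(D, Y) = -2 + D
E(V) = 1
-74*H(-13, E(M(1, 3))) + (-7 - 1)*I(S, -2) = -74/(1 - 13) + (-7 - 1)*(-2 + 1) = -74/(-12) - 8*(-1) = -74*(-1/12) + 8 = 37/6 + 8 = 85/6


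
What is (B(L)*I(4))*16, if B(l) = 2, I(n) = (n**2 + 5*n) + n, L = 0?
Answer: 1280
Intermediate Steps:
I(n) = n**2 + 6*n
(B(L)*I(4))*16 = (2*(4*(6 + 4)))*16 = (2*(4*10))*16 = (2*40)*16 = 80*16 = 1280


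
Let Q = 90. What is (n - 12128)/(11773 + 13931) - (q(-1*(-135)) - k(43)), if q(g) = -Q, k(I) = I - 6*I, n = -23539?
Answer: -120321/952 ≈ -126.39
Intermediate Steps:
k(I) = -5*I
q(g) = -90 (q(g) = -1*90 = -90)
(n - 12128)/(11773 + 13931) - (q(-1*(-135)) - k(43)) = (-23539 - 12128)/(11773 + 13931) - (-90 - (-5)*43) = -35667/25704 - (-90 - 1*(-215)) = -35667*1/25704 - (-90 + 215) = -1321/952 - 1*125 = -1321/952 - 125 = -120321/952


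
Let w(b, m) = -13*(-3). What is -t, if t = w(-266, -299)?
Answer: -39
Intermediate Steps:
w(b, m) = 39
t = 39
-t = -1*39 = -39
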